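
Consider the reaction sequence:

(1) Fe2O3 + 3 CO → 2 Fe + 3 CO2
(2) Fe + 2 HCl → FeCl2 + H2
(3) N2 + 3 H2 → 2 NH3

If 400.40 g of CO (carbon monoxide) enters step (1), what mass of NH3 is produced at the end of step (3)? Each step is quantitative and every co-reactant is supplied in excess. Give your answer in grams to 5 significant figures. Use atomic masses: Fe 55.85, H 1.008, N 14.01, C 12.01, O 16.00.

108.22 g

M(CO) = 12.01 + 16.00 = 28.01 g/mol.
M(NH3) = 14.01 + 3(1.008) = 17.034 g/mol.
n(CO) = 400.40 / 28.01 = 14.2949 mol.
Reaction (1): CO→Fe ratio 3:2 ⇒ n(Fe) = 9.52993 mol.
Reaction (2): Fe→H2 ratio 1:1 ⇒ n(H2) = 9.52993 mol.
Reaction (3): H2→NH3 ratio 3:2 ⇒ n(NH3) = 6.35329 mol.
Mass of NH3 = 6.35329 × 17.034 = 108.222 g.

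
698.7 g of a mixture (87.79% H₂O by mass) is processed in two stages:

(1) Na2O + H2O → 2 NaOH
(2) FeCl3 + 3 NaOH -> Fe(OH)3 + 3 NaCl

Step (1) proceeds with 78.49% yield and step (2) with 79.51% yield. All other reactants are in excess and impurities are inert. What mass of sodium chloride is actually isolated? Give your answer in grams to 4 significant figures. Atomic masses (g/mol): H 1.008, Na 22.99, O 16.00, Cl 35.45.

Pure H2O = 698.7 × 0.8779 = 613.39 g.
M(H2O) = 2(1.008) + 16.00 = 18.016 g/mol.
M(NaCl) = 22.99 + 35.45 = 58.44 g/mol.
n(H2O) = 613.39 / 18.016 = 34.047 mol.
Step 1 (H2O:NaOH = 1:2): theoretical n(NaOH) = 68.094 mol; at 78.49% yield, n(NaOH) = 53.447 mol.
Step 2 (NaOH:NaCl = 3:3): theoretical n(NaCl) = 53.447 mol, so theoretical mass = 53.447 × 58.44 = 3123.4 g.
At 79.51% yield, actual mass of NaCl = 3123.4 × 0.7951 = 2483.4 g.

2483 g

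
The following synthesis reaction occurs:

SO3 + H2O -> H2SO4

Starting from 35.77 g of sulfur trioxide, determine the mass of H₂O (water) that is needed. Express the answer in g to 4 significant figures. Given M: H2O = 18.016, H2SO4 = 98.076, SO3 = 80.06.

8.049 g

n(SO3) = 35.770 g / 80.06 g/mol = 0.44679 mol.
From the equation the SO3:H2O mole ratio is 1:1, so n(H2O) = 0.44679 × 1/1 = 0.44679 mol.
Mass of H2O = 0.44679 mol × 18.016 g/mol = 8.0494 g.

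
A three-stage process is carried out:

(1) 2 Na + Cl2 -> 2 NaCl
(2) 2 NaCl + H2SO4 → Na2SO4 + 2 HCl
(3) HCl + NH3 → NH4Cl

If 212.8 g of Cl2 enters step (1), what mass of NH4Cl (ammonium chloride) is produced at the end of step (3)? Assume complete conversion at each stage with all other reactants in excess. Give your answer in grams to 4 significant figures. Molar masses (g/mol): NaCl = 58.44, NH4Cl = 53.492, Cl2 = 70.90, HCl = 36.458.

321.1 g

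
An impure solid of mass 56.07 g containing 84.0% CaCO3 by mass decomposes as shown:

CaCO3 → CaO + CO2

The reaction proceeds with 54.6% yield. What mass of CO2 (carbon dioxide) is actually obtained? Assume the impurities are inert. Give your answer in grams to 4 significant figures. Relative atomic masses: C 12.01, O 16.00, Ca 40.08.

11.31 g

Pure CaCO3 available = 56.07 g × 0.840 = 47.099 g.
M(CaCO3) = 40.08 + 12.01 + 3(16.00) = 100.09 g/mol.
M(CO2) = 12.01 + 2(16.00) = 44.01 g/mol.
n(CaCO3) = 47.099 g / 100.09 g/mol = 0.47056 mol.
From the equation the CaCO3:CO2 mole ratio is 1:1, so n(CO2) = 0.47056 × 1/1 = 0.47056 mol.
Mass of CO2 = 0.47056 mol × 44.01 g/mol = 20.710 g.
Actual mass collected = 20.710 g × 0.546 = 11.307 g.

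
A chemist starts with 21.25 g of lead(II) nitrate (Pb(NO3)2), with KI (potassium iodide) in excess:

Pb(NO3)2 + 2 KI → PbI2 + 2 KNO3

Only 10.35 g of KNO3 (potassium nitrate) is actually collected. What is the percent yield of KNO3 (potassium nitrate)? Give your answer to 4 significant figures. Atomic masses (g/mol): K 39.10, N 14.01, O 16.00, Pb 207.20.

79.78 %

M(Pb(NO3)2) = 207.20 + 2(14.01) + 6(16.00) = 331.22 g/mol.
M(KNO3) = 39.10 + 14.01 + 3(16.00) = 101.11 g/mol.
n(Pb(NO3)2) = 21.250 g / 331.22 g/mol = 0.064157 mol.
From the equation the Pb(NO3)2:KNO3 mole ratio is 1:2, so n(KNO3) = 0.064157 × 2/1 = 0.12831 mol.
Mass of KNO3 = 0.12831 mol × 101.11 g/mol = 12.974 g.
This is the theoretical yield. Percent yield = 10.35 g / 12.974 g × 100% = 79.776%.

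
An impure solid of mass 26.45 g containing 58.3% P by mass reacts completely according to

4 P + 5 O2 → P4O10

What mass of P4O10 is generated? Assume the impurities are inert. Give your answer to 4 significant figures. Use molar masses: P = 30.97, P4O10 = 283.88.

Mass of pure P = 26.45 g × 0.583 = 15.420 g.
n(P) = 15.420 g / 30.97 g/mol = 0.49791 mol.
From the equation the P:P4O10 mole ratio is 4:1, so n(P4O10) = 0.49791 × 1/4 = 0.12448 mol.
Mass of P4O10 = 0.12448 mol × 283.88 g/mol = 35.337 g.

35.34 g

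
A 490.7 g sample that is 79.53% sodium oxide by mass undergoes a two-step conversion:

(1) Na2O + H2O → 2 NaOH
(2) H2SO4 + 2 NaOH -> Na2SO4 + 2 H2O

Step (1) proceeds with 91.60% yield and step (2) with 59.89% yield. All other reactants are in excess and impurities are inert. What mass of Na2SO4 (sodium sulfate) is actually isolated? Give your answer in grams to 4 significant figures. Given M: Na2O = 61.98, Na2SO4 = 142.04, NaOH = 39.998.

Pure Na2O = 490.7 × 0.7953 = 390.25 g.
n(Na2O) = 390.25 / 61.98 = 6.2964 mol.
Step 1 (Na2O:NaOH = 1:2): theoretical n(NaOH) = 12.593 mol; at 91.60% yield, n(NaOH) = 11.535 mol.
Step 2 (NaOH:Na2SO4 = 2:1): theoretical n(Na2SO4) = 5.7675 mol, so theoretical mass = 5.7675 × 142.04 = 819.22 g.
At 59.89% yield, actual mass of Na2SO4 = 819.22 × 0.5989 = 490.63 g.

490.6 g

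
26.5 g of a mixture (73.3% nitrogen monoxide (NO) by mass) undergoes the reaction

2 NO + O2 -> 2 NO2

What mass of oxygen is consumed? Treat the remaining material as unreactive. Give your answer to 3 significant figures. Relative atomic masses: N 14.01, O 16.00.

10.4 g

Mass of pure NO = 26.5 g × 0.733 = 19.42 g.
M(NO) = 14.01 + 16.00 = 30.01 g/mol.
M(O2) = 2(16.00) = 32.00 g/mol.
n(NO) = 19.42 g / 30.01 g/mol = 0.6473 mol.
From the equation the NO:O2 mole ratio is 2:1, so n(O2) = 0.6473 × 1/2 = 0.3236 mol.
Mass of O2 = 0.3236 mol × 32.00 g/mol = 10.36 g.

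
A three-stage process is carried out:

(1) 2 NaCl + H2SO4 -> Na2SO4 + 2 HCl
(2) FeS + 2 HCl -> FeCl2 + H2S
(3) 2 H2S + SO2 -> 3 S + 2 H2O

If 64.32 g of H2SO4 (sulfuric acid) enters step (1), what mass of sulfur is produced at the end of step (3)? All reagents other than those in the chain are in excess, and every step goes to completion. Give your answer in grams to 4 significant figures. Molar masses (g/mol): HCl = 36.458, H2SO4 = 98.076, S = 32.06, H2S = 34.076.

n(H2SO4) = 64.32 / 98.076 = 0.65582 mol.
Reaction (1): H2SO4→HCl ratio 1:2 ⇒ n(HCl) = 1.3116 mol.
Reaction (2): HCl→H2S ratio 2:1 ⇒ n(H2S) = 0.65582 mol.
Reaction (3): H2S→S ratio 2:3 ⇒ n(S) = 0.98373 mol.
Mass of S = 0.98373 × 32.06 = 31.538 g.

31.54 g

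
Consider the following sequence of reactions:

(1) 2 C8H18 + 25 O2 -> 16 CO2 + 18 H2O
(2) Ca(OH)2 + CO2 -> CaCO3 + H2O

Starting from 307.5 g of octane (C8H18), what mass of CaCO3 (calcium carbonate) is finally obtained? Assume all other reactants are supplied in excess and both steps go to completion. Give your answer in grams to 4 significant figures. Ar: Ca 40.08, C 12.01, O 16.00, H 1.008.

2156 g

M(C8H18) = 8(12.01) + 18(1.008) = 114.224 g/mol.
M(CaCO3) = 40.08 + 12.01 + 3(16.00) = 100.09 g/mol.
n(C8H18) = 307.50 / 114.224 = 2.6921 mol.
Step 1 gives a 2:16 ratio of C8H18 to CO2, so n(CO2) = 21.537 mol.
In step 2 the CO2:CaCO3 ratio is 1:1, so n(CaCO3) = 21.537 mol.
Mass of CaCO3 = 21.537 × 100.09 = 2155.6 g.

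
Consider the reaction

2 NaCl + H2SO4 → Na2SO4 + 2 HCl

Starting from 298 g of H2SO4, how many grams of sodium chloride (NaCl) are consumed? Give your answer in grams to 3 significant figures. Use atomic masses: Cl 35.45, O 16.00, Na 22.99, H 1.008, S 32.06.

355 g

M(H2SO4) = 2(1.008) + 32.06 + 4(16.00) = 98.076 g/mol.
M(NaCl) = 22.99 + 35.45 = 58.44 g/mol.
n(H2SO4) = 298.0 g / 98.076 g/mol = 3.038 mol.
From the equation the H2SO4:NaCl mole ratio is 1:2, so n(NaCl) = 3.038 × 2/1 = 6.077 mol.
Mass of NaCl = 6.077 mol × 58.44 g/mol = 355.1 g.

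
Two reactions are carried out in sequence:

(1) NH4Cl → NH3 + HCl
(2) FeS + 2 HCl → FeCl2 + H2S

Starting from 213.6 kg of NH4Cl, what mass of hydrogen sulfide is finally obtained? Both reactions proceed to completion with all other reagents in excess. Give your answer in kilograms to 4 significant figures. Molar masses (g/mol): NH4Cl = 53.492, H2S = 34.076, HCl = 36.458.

68.03 kg

213.6 kg = 213600 g.
n(NH4Cl) = 213600 / 53.492 = 3993.1 mol.
Step 1 gives a 1:1 ratio of NH4Cl to HCl, so n(HCl) = 3993.1 mol.
In step 2 the HCl:H2S ratio is 2:1, so n(H2S) = 1996.6 mol.
Mass of H2S = 1996.6 × 34.076 = 68035 g = 68.03 kg.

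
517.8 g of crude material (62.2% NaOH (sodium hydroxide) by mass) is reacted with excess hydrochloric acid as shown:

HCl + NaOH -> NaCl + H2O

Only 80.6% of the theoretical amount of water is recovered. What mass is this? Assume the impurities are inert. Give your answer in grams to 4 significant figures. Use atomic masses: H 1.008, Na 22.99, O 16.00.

116.9 g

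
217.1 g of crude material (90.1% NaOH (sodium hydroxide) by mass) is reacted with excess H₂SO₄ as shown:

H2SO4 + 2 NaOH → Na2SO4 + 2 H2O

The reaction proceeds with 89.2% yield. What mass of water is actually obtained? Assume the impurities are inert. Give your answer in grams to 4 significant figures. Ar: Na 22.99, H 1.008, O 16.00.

Pure NaOH available = 217.1 g × 0.901 = 195.61 g.
M(NaOH) = 22.99 + 16.00 + 1.008 = 39.998 g/mol.
M(H2O) = 2(1.008) + 16.00 = 18.016 g/mol.
n(NaOH) = 195.61 g / 39.998 g/mol = 4.8904 mol.
From the equation the NaOH:H2O mole ratio is 2:2, so n(H2O) = 4.8904 × 2/2 = 4.8904 mol.
Mass of H2O = 4.8904 mol × 18.016 g/mol = 88.106 g.
Actual mass collected = 88.106 g × 0.892 = 78.590 g.

78.59 g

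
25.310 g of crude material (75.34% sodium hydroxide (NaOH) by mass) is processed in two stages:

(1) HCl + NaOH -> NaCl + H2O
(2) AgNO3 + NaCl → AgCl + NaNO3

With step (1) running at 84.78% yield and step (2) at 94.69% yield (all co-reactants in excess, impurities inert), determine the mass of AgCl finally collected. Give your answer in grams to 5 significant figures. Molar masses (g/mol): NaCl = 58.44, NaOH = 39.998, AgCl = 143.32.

54.851 g

Pure NaOH = 25.310 × 0.7534 = 19.0686 g.
n(NaOH) = 19.0686 / 39.998 = 0.476738 mol.
Step 1 (NaOH:NaCl = 1:1): theoretical n(NaCl) = 0.476738 mol; at 84.78% yield, n(NaCl) = 0.404178 mol.
Step 2 (NaCl:AgCl = 1:1): theoretical n(AgCl) = 0.404178 mol, so theoretical mass = 0.404178 × 143.32 = 57.9268 g.
At 94.69% yield, actual mass of AgCl = 57.9268 × 0.9469 = 54.8509 g.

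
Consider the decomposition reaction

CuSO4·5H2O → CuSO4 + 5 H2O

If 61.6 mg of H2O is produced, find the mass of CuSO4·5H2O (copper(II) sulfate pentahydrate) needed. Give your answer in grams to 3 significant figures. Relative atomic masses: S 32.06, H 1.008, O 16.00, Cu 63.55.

0.171 g

M(H2O) = 2(1.008) + 16.00 = 18.016 g/mol.
M(CuSO4·5H2O) = 63.55 + 32.06 + 9(16.00) + 10(1.008) = 249.69 g/mol.
Convert: 61.6 mg = 0.06160 g.
n(H2O) = 0.06160 g / 18.016 g/mol = 0.003419 mol.
From the equation the H2O:CuSO4·5H2O mole ratio is 5:1, so n(CuSO4·5H2O) = 0.003419 × 1/5 = 0.0006838 mol.
Mass of CuSO4·5H2O = 0.0006838 mol × 249.69 g/mol = 0.1707 g.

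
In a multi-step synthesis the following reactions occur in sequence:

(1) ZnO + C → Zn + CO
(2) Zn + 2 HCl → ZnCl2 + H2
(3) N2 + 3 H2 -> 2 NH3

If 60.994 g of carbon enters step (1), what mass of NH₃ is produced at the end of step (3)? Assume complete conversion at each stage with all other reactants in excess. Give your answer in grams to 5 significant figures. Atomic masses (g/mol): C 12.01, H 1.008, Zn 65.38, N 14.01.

57.673 g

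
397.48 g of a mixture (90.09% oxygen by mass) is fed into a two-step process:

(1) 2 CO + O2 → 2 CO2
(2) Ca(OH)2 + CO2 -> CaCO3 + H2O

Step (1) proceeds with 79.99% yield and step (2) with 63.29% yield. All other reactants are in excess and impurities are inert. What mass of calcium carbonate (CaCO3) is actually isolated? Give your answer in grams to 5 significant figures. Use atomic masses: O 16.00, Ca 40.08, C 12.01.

1134.1 g

Pure O2 = 397.48 × 0.9009 = 358.090 g.
M(O2) = 2(16.00) = 32.00 g/mol.
M(CaCO3) = 40.08 + 12.01 + 3(16.00) = 100.09 g/mol.
n(O2) = 358.090 / 32.00 = 11.1903 mol.
Step 1 (O2:CO2 = 1:2): theoretical n(CO2) = 22.3806 mol; at 79.99% yield, n(CO2) = 17.9022 mol.
Step 2 (CO2:CaCO3 = 1:1): theoretical n(CaCO3) = 17.9022 mol, so theoretical mass = 17.9022 × 100.09 = 1791.84 g.
At 63.29% yield, actual mass of CaCO3 = 1791.84 × 0.6329 = 1134.05 g.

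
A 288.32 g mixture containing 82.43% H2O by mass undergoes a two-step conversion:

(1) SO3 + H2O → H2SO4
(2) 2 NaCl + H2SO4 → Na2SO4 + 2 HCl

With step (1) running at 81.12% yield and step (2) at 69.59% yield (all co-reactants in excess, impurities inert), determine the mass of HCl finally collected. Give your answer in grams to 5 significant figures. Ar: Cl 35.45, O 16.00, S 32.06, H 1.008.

Pure H2O = 288.32 × 0.8243 = 237.662 g.
M(H2O) = 2(1.008) + 16.00 = 18.016 g/mol.
M(HCl) = 1.008 + 35.45 = 36.458 g/mol.
n(H2O) = 237.662 / 18.016 = 13.1917 mol.
Step 1 (H2O:H2SO4 = 1:1): theoretical n(H2SO4) = 13.1917 mol; at 81.12% yield, n(H2SO4) = 10.7011 mol.
Step 2 (H2SO4:HCl = 1:2): theoretical n(HCl) = 21.4023 mol, so theoretical mass = 21.4023 × 36.458 = 780.284 g.
At 69.59% yield, actual mass of HCl = 780.284 × 0.6959 = 542.999 g.

543.00 g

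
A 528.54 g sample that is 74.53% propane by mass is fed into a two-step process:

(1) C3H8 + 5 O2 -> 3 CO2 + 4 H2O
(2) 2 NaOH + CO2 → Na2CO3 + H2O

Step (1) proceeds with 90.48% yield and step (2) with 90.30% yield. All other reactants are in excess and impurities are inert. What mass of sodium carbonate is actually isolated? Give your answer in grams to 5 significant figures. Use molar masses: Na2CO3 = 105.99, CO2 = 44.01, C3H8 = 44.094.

2320.9 g

Pure C3H8 = 528.54 × 0.7453 = 393.921 g.
n(C3H8) = 393.921 / 44.094 = 8.93366 mol.
Step 1 (C3H8:CO2 = 1:3): theoretical n(CO2) = 26.8010 mol; at 90.48% yield, n(CO2) = 24.2495 mol.
Step 2 (CO2:Na2CO3 = 1:1): theoretical n(Na2CO3) = 24.2495 mol, so theoretical mass = 24.2495 × 105.99 = 2570.21 g.
At 90.30% yield, actual mass of Na2CO3 = 2570.21 × 0.9030 = 2320.90 g.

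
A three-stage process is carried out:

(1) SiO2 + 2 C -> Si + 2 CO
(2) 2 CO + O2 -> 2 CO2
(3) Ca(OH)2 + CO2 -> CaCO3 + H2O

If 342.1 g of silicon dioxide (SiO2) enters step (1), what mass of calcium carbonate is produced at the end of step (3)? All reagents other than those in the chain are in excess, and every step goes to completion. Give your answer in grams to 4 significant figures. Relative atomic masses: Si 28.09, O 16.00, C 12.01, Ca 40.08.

1140 g

M(SiO2) = 28.09 + 2(16.00) = 60.09 g/mol.
M(CaCO3) = 40.08 + 12.01 + 3(16.00) = 100.09 g/mol.
n(SiO2) = 342.1 / 60.09 = 5.6931 mol.
Reaction (1): SiO2→CO ratio 1:2 ⇒ n(CO) = 11.386 mol.
Reaction (2): CO→CO2 ratio 2:2 ⇒ n(CO2) = 11.386 mol.
Reaction (3): CO2→CaCO3 ratio 1:1 ⇒ n(CaCO3) = 11.386 mol.
Mass of CaCO3 = 11.386 × 100.09 = 1139.7 g.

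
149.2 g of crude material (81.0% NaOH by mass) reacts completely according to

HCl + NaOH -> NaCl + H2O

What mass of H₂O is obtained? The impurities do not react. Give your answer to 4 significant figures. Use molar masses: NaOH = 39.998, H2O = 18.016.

Mass of pure NaOH = 149.2 g × 0.810 = 120.85 g.
n(NaOH) = 120.85 g / 39.998 g/mol = 3.0215 mol.
From the equation the NaOH:H2O mole ratio is 1:1, so n(H2O) = 3.0215 × 1/1 = 3.0215 mol.
Mass of H2O = 3.0215 mol × 18.016 g/mol = 54.434 g.

54.43 g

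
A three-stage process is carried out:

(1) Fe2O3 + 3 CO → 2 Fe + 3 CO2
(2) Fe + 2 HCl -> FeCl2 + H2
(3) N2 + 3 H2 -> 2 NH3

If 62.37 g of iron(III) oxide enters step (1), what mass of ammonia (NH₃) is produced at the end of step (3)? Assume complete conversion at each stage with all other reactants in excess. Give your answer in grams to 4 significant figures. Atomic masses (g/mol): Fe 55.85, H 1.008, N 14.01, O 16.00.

M(Fe2O3) = 2(55.85) + 3(16.00) = 159.70 g/mol.
M(NH3) = 14.01 + 3(1.008) = 17.034 g/mol.
n(Fe2O3) = 62.37 / 159.70 = 0.39054 mol.
Reaction (1): Fe2O3→Fe ratio 1:2 ⇒ n(Fe) = 0.78109 mol.
Reaction (2): Fe→H2 ratio 1:1 ⇒ n(H2) = 0.78109 mol.
Reaction (3): H2→NH3 ratio 3:2 ⇒ n(NH3) = 0.52073 mol.
Mass of NH3 = 0.52073 × 17.034 = 8.8701 g.

8.870 g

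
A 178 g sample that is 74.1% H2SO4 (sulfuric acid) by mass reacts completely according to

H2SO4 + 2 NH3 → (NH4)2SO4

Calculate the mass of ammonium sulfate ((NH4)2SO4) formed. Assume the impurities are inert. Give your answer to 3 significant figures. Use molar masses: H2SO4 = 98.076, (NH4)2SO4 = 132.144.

Mass of pure H2SO4 = 178 g × 0.741 = 131.9 g.
n(H2SO4) = 131.9 g / 98.076 g/mol = 1.345 mol.
From the equation the H2SO4:(NH4)2SO4 mole ratio is 1:1, so n((NH4)2SO4) = 1.345 × 1/1 = 1.345 mol.
Mass of (NH4)2SO4 = 1.345 mol × 132.144 g/mol = 177.7 g.

178 g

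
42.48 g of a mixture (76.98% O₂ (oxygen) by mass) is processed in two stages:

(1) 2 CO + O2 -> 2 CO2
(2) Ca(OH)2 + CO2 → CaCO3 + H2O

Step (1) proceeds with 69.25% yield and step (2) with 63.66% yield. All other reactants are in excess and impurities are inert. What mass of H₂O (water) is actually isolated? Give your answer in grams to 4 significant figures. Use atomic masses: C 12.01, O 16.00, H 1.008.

16.23 g

Pure O2 = 42.48 × 0.7698 = 32.701 g.
M(O2) = 2(16.00) = 32.00 g/mol.
M(H2O) = 2(1.008) + 16.00 = 18.016 g/mol.
n(O2) = 32.701 / 32.00 = 1.0219 mol.
Step 1 (O2:CO2 = 1:2): theoretical n(CO2) = 2.0438 mol; at 69.25% yield, n(CO2) = 1.4153 mol.
Step 2 (CO2:H2O = 1:1): theoretical n(H2O) = 1.4153 mol, so theoretical mass = 1.4153 × 18.016 = 25.499 g.
At 63.66% yield, actual mass of H2O = 25.499 × 0.6366 = 16.233 g.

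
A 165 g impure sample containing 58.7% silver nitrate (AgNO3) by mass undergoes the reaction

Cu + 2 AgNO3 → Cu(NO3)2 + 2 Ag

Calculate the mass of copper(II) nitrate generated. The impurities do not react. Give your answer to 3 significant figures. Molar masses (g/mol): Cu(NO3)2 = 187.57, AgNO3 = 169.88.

53.5 g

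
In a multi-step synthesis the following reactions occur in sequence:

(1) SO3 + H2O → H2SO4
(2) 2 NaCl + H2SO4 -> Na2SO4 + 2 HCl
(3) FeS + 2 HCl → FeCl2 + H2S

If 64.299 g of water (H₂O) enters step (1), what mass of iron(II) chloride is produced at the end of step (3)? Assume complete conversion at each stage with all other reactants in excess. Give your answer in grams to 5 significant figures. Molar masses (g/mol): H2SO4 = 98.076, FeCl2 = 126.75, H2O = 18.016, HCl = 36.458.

n(H2O) = 64.299 / 18.016 = 3.56899 mol.
Reaction (1): H2O→H2SO4 ratio 1:1 ⇒ n(H2SO4) = 3.56899 mol.
Reaction (2): H2SO4→HCl ratio 1:2 ⇒ n(HCl) = 7.13799 mol.
Reaction (3): HCl→FeCl2 ratio 2:1 ⇒ n(FeCl2) = 3.56899 mol.
Mass of FeCl2 = 3.56899 × 126.75 = 452.370 g.

452.37 g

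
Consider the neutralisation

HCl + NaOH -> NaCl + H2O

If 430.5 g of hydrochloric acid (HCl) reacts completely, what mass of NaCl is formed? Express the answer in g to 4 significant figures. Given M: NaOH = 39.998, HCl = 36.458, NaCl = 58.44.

690.1 g

n(HCl) = 430.50 g / 36.458 g/mol = 11.808 mol.
From the equation the HCl:NaCl mole ratio is 1:1, so n(NaCl) = 11.808 × 1/1 = 11.808 mol.
Mass of NaCl = 11.808 mol × 58.44 g/mol = 690.07 g.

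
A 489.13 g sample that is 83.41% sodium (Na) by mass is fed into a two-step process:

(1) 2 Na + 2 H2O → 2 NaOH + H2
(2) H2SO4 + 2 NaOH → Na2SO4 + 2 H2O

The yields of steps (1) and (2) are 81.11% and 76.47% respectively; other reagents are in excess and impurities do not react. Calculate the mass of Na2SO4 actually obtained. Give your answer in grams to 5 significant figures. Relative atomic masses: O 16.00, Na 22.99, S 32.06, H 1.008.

781.72 g

Pure Na = 489.13 × 0.8341 = 407.983 g.
M(Na) = 22.99 g/mol.
M(Na2SO4) = 2(22.99) + 32.06 + 4(16.00) = 142.04 g/mol.
n(Na) = 407.983 / 22.99 = 17.7461 mol.
Step 1 (Na:NaOH = 2:2): theoretical n(NaOH) = 17.7461 mol; at 81.11% yield, n(NaOH) = 14.3939 mol.
Step 2 (NaOH:Na2SO4 = 2:1): theoretical n(Na2SO4) = 7.19694 mol, so theoretical mass = 7.19694 × 142.04 = 1022.25 g.
At 76.47% yield, actual mass of Na2SO4 = 1022.25 × 0.7647 = 781.717 g.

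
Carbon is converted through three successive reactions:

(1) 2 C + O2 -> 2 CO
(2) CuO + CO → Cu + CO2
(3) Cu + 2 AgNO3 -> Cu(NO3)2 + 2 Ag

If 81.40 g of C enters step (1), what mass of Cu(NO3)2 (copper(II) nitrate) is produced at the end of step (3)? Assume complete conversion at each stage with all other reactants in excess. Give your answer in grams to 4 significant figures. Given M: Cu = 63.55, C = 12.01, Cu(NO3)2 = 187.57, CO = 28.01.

1271 g

n(C) = 81.40 / 12.01 = 6.7777 mol.
Reaction (1): C→CO ratio 2:2 ⇒ n(CO) = 6.7777 mol.
Reaction (2): CO→Cu ratio 1:1 ⇒ n(Cu) = 6.7777 mol.
Reaction (3): Cu→Cu(NO3)2 ratio 1:1 ⇒ n(Cu(NO3)2) = 6.7777 mol.
Mass of Cu(NO3)2 = 6.7777 × 187.57 = 1271.3 g.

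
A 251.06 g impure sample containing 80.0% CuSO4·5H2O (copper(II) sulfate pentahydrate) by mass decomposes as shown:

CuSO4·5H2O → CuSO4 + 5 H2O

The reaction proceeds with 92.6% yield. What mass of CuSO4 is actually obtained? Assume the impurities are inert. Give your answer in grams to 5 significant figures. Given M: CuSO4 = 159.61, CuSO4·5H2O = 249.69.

Pure CuSO4·5H2O available = 251.06 g × 0.800 = 200.848 g.
n(CuSO4·5H2O) = 200.848 g / 249.69 g/mol = 0.804389 mol.
From the equation the CuSO4·5H2O:CuSO4 mole ratio is 1:1, so n(CuSO4) = 0.804389 × 1/1 = 0.804389 mol.
Mass of CuSO4 = 0.804389 mol × 159.61 g/mol = 128.389 g.
Actual mass collected = 128.389 g × 0.926 = 118.888 g.

118.89 g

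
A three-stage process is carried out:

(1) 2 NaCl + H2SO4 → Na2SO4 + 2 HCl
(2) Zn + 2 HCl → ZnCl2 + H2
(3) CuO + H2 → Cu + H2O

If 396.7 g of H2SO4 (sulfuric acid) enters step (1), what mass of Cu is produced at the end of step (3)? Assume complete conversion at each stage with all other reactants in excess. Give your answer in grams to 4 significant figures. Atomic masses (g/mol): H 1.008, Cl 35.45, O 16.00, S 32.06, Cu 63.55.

M(H2SO4) = 2(1.008) + 32.06 + 4(16.00) = 98.076 g/mol.
M(Cu) = 63.55 g/mol.
n(H2SO4) = 396.7 / 98.076 = 4.0448 mol.
Reaction (1): H2SO4→HCl ratio 1:2 ⇒ n(HCl) = 8.0896 mol.
Reaction (2): HCl→H2 ratio 2:1 ⇒ n(H2) = 4.0448 mol.
Reaction (3): H2→Cu ratio 1:1 ⇒ n(Cu) = 4.0448 mol.
Mass of Cu = 4.0448 × 63.55 = 257.05 g.

257.0 g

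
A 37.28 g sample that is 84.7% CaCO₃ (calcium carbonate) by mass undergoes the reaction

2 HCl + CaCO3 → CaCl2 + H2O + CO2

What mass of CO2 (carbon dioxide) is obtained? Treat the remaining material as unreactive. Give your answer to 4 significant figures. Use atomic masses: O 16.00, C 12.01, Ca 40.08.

Mass of pure CaCO3 = 37.28 g × 0.847 = 31.576 g.
M(CaCO3) = 40.08 + 12.01 + 3(16.00) = 100.09 g/mol.
M(CO2) = 12.01 + 2(16.00) = 44.01 g/mol.
n(CaCO3) = 31.576 g / 100.09 g/mol = 0.31548 mol.
From the equation the CaCO3:CO2 mole ratio is 1:1, so n(CO2) = 0.31548 × 1/1 = 0.31548 mol.
Mass of CO2 = 0.31548 mol × 44.01 g/mol = 13.884 g.

13.88 g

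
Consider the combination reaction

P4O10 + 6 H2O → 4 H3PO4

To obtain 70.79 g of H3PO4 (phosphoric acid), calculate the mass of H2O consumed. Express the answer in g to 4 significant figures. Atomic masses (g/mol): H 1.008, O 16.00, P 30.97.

19.52 g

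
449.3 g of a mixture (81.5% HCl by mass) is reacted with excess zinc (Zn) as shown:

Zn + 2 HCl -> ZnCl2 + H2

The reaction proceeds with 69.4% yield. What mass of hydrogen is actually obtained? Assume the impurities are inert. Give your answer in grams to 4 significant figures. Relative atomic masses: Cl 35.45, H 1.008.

7.026 g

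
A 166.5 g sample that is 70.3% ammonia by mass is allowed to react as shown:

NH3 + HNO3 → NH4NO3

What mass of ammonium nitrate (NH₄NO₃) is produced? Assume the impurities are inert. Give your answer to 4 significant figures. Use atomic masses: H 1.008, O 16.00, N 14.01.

550.1 g

Mass of pure NH3 = 166.5 g × 0.703 = 117.05 g.
M(NH3) = 14.01 + 3(1.008) = 17.034 g/mol.
M(NH4NO3) = 2(14.01) + 4(1.008) + 3(16.00) = 80.052 g/mol.
n(NH3) = 117.05 g / 17.034 g/mol = 6.8715 mol.
From the equation the NH3:NH4NO3 mole ratio is 1:1, so n(NH4NO3) = 6.8715 × 1/1 = 6.8715 mol.
Mass of NH4NO3 = 6.8715 mol × 80.052 g/mol = 550.08 g.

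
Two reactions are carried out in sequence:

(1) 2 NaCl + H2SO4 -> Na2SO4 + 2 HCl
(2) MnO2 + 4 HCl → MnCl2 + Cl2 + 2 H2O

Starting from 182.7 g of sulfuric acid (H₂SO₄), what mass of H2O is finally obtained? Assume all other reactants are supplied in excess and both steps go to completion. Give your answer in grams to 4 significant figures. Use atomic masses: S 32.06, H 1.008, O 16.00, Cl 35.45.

M(H2SO4) = 2(1.008) + 32.06 + 4(16.00) = 98.076 g/mol.
M(H2O) = 2(1.008) + 16.00 = 18.016 g/mol.
n(H2SO4) = 182.70 / 98.076 = 1.8628 mol.
Step 1 gives a 1:2 ratio of H2SO4 to HCl, so n(HCl) = 3.7257 mol.
In step 2 the HCl:H2O ratio is 4:2, so n(H2O) = 1.8628 mol.
Mass of H2O = 1.8628 × 18.016 = 33.561 g.

33.56 g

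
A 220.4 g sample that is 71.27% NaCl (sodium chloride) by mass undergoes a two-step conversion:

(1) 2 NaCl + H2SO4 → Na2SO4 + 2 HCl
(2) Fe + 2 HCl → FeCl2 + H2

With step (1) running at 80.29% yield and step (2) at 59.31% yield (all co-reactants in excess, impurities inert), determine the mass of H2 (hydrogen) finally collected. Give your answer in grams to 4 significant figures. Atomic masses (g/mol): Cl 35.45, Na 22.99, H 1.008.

Pure NaCl = 220.4 × 0.7127 = 157.08 g.
M(NaCl) = 22.99 + 35.45 = 58.44 g/mol.
M(H2) = 2(1.008) = 2.016 g/mol.
n(NaCl) = 157.08 / 58.44 = 2.6879 mol.
Step 1 (NaCl:HCl = 2:2): theoretical n(HCl) = 2.6879 mol; at 80.29% yield, n(HCl) = 2.1581 mol.
Step 2 (HCl:H2 = 2:1): theoretical n(H2) = 1.0790 mol, so theoretical mass = 1.0790 × 2.016 = 2.1754 g.
At 59.31% yield, actual mass of H2 = 2.1754 × 0.5931 = 1.2902 g.

1.290 g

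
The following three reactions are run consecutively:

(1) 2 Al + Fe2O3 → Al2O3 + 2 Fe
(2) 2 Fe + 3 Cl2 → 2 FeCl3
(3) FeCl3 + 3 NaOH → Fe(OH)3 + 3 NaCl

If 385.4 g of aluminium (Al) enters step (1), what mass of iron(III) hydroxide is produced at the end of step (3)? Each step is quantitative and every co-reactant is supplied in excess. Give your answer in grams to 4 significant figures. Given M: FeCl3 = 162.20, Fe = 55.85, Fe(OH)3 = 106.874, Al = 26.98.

1527 g

n(Al) = 385.4 / 26.98 = 14.285 mol.
Reaction (1): Al→Fe ratio 2:2 ⇒ n(Fe) = 14.285 mol.
Reaction (2): Fe→FeCl3 ratio 2:2 ⇒ n(FeCl3) = 14.285 mol.
Reaction (3): FeCl3→Fe(OH)3 ratio 1:1 ⇒ n(Fe(OH)3) = 14.285 mol.
Mass of Fe(OH)3 = 14.285 × 106.874 = 1526.7 g.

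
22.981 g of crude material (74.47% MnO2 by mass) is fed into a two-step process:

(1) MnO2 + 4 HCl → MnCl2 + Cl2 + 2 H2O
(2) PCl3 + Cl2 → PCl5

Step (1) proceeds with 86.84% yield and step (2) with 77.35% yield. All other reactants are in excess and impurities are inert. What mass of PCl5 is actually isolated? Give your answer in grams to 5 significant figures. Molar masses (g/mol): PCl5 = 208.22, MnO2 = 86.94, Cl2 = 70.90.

Pure MnO2 = 22.981 × 0.7447 = 17.1140 g.
n(MnO2) = 17.1140 / 86.94 = 0.196848 mol.
Step 1 (MnO2:Cl2 = 1:1): theoretical n(Cl2) = 0.196848 mol; at 86.84% yield, n(Cl2) = 0.170943 mol.
Step 2 (Cl2:PCl5 = 1:1): theoretical n(PCl5) = 0.170943 mol, so theoretical mass = 0.170943 × 208.22 = 35.5937 g.
At 77.35% yield, actual mass of PCl5 = 35.5937 × 0.7735 = 27.5317 g.

27.532 g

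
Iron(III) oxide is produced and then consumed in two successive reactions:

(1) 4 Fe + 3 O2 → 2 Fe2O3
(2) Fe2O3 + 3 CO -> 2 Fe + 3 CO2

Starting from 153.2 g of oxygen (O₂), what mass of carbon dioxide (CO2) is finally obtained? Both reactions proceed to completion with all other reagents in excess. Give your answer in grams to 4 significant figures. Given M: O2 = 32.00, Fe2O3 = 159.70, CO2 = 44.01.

n(O2) = 153.20 / 32.00 = 4.7875 mol.
Step 1 gives a 3:2 ratio of O2 to Fe2O3, so n(Fe2O3) = 3.1917 mol.
In step 2 the Fe2O3:CO2 ratio is 1:3, so n(CO2) = 9.5750 mol.
Mass of CO2 = 9.5750 × 44.01 = 421.40 g.

421.4 g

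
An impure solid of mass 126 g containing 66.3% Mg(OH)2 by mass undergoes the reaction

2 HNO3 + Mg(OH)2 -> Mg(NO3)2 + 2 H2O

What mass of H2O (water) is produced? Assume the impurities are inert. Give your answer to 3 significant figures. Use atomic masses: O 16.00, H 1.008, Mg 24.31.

Mass of pure Mg(OH)2 = 126 g × 0.663 = 83.54 g.
M(Mg(OH)2) = 24.31 + 2(16.00) + 2(1.008) = 58.326 g/mol.
M(H2O) = 2(1.008) + 16.00 = 18.016 g/mol.
n(Mg(OH)2) = 83.54 g / 58.326 g/mol = 1.432 mol.
From the equation the Mg(OH)2:H2O mole ratio is 1:2, so n(H2O) = 1.432 × 2/1 = 2.865 mol.
Mass of H2O = 2.865 mol × 18.016 g/mol = 51.61 g.

51.6 g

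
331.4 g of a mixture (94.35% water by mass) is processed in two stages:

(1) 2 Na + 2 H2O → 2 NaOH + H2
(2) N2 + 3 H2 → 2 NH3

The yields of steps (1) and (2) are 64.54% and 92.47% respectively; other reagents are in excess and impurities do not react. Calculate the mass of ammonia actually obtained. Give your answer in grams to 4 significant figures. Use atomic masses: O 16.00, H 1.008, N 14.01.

58.81 g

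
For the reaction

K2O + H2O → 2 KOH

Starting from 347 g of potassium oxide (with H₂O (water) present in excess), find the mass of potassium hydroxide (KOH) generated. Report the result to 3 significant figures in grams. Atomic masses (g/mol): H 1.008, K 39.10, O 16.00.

413 g

M(K2O) = 2(39.10) + 16.00 = 94.20 g/mol.
M(KOH) = 39.10 + 16.00 + 1.008 = 56.108 g/mol.
n(K2O) = 347.0 g / 94.20 g/mol = 3.684 mol.
From the equation the K2O:KOH mole ratio is 1:2, so n(KOH) = 3.684 × 2/1 = 7.367 mol.
Mass of KOH = 7.367 mol × 56.108 g/mol = 413.4 g.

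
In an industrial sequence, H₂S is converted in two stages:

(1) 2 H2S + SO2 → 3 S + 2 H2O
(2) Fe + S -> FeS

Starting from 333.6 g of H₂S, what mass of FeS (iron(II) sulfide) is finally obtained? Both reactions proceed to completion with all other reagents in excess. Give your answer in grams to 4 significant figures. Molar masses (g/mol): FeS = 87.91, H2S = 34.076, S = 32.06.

n(H2S) = 333.60 / 34.076 = 9.7899 mol.
Step 1 gives a 2:3 ratio of H2S to S, so n(S) = 14.685 mol.
In step 2 the S:FeS ratio is 1:1, so n(FeS) = 14.685 mol.
Mass of FeS = 14.685 × 87.91 = 1290.9 g.

1291 g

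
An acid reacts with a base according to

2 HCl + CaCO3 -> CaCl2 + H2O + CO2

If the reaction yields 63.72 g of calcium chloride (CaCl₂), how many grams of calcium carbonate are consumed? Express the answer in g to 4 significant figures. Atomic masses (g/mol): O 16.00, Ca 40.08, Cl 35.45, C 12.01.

57.47 g

M(CaCl2) = 40.08 + 2(35.45) = 110.98 g/mol.
M(CaCO3) = 40.08 + 12.01 + 3(16.00) = 100.09 g/mol.
n(CaCl2) = 63.720 g / 110.98 g/mol = 0.57416 mol.
From the equation the CaCl2:CaCO3 mole ratio is 1:1, so n(CaCO3) = 0.57416 × 1/1 = 0.57416 mol.
Mass of CaCO3 = 0.57416 mol × 100.09 g/mol = 57.467 g.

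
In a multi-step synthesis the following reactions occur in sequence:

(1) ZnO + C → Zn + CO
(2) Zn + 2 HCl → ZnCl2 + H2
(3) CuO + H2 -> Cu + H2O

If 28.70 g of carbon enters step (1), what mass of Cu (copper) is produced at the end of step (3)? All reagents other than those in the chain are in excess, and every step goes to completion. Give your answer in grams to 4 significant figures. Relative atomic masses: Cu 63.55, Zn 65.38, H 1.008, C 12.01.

151.9 g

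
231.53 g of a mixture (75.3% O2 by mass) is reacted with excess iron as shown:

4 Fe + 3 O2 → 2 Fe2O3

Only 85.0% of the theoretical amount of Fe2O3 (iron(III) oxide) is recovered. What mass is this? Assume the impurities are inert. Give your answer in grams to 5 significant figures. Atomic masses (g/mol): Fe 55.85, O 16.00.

Pure O2 available = 231.53 g × 0.753 = 174.342 g.
M(O2) = 2(16.00) = 32.00 g/mol.
M(Fe2O3) = 2(55.85) + 3(16.00) = 159.70 g/mol.
n(O2) = 174.342 g / 32.00 g/mol = 5.44819 mol.
From the equation the O2:Fe2O3 mole ratio is 3:2, so n(Fe2O3) = 5.44819 × 2/3 = 3.63213 mol.
Mass of Fe2O3 = 3.63213 mol × 159.70 g/mol = 580.051 g.
Actual mass collected = 580.051 g × 0.850 = 493.043 g.

493.04 g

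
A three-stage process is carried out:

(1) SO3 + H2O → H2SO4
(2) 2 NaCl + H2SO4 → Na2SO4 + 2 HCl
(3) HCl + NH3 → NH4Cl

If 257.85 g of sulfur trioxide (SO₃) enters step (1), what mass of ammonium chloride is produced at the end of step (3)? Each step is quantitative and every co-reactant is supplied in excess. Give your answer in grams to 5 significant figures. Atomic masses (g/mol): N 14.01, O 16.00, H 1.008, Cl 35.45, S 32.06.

M(SO3) = 32.06 + 3(16.00) = 80.06 g/mol.
M(NH4Cl) = 14.01 + 4(1.008) + 35.45 = 53.492 g/mol.
n(SO3) = 257.85 / 80.06 = 3.22071 mol.
Reaction (1): SO3→H2SO4 ratio 1:1 ⇒ n(H2SO4) = 3.22071 mol.
Reaction (2): H2SO4→HCl ratio 1:2 ⇒ n(HCl) = 6.44142 mol.
Reaction (3): HCl→NH4Cl ratio 1:1 ⇒ n(NH4Cl) = 6.44142 mol.
Mass of NH4Cl = 6.44142 × 53.492 = 344.564 g.

344.56 g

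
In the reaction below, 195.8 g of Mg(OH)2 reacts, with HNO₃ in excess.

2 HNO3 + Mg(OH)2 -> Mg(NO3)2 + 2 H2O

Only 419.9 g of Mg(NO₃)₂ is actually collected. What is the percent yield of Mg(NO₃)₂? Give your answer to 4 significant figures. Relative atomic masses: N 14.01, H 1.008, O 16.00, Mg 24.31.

84.33 %

M(Mg(OH)2) = 24.31 + 2(16.00) + 2(1.008) = 58.326 g/mol.
M(Mg(NO3)2) = 24.31 + 2(14.01) + 6(16.00) = 148.33 g/mol.
n(Mg(OH)2) = 195.80 g / 58.326 g/mol = 3.3570 mol.
From the equation the Mg(OH)2:Mg(NO3)2 mole ratio is 1:1, so n(Mg(NO3)2) = 3.3570 × 1/1 = 3.3570 mol.
Mass of Mg(NO3)2 = 3.3570 mol × 148.33 g/mol = 497.94 g.
This is the theoretical yield. Percent yield = 419.9 g / 497.94 g × 100% = 84.327%.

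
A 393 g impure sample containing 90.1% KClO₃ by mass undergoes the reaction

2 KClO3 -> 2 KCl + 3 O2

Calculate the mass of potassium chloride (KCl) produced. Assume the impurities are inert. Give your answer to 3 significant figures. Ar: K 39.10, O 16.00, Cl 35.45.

215 g

Mass of pure KClO3 = 393 g × 0.901 = 354.1 g.
M(KClO3) = 39.10 + 35.45 + 3(16.00) = 122.55 g/mol.
M(KCl) = 39.10 + 35.45 = 74.55 g/mol.
n(KClO3) = 354.1 g / 122.55 g/mol = 2.889 mol.
From the equation the KClO3:KCl mole ratio is 2:2, so n(KCl) = 2.889 × 2/2 = 2.889 mol.
Mass of KCl = 2.889 mol × 74.55 g/mol = 215.4 g.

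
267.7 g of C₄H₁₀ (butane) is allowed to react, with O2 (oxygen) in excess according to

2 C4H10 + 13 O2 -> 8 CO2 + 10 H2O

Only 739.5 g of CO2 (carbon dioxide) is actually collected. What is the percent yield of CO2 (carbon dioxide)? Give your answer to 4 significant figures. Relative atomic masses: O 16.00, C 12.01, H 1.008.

91.20 %

M(C4H10) = 4(12.01) + 10(1.008) = 58.12 g/mol.
M(CO2) = 12.01 + 2(16.00) = 44.01 g/mol.
n(C4H10) = 267.70 g / 58.12 g/mol = 4.6060 mol.
From the equation the C4H10:CO2 mole ratio is 2:8, so n(CO2) = 4.6060 × 8/2 = 18.424 mol.
Mass of CO2 = 18.424 mol × 44.01 g/mol = 810.84 g.
This is the theoretical yield. Percent yield = 739.5 g / 810.84 g × 100% = 91.202%.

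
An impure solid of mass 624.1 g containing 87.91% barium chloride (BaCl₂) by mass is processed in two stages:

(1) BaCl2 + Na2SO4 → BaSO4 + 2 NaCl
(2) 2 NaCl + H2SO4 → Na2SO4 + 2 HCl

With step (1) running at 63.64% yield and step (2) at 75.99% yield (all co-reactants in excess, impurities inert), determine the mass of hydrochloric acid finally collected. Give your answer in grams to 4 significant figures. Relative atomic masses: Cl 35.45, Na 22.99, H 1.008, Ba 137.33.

Pure BaCl2 = 624.1 × 0.8791 = 548.65 g.
M(BaCl2) = 137.33 + 2(35.45) = 208.23 g/mol.
M(HCl) = 1.008 + 35.45 = 36.458 g/mol.
n(BaCl2) = 548.65 / 208.23 = 2.6348 mol.
Step 1 (BaCl2:NaCl = 1:2): theoretical n(NaCl) = 5.2696 mol; at 63.64% yield, n(NaCl) = 3.3536 mol.
Step 2 (NaCl:HCl = 2:2): theoretical n(HCl) = 3.3536 mol, so theoretical mass = 3.3536 × 36.458 = 122.27 g.
At 75.99% yield, actual mass of HCl = 122.27 × 0.7599 = 92.909 g.

92.91 g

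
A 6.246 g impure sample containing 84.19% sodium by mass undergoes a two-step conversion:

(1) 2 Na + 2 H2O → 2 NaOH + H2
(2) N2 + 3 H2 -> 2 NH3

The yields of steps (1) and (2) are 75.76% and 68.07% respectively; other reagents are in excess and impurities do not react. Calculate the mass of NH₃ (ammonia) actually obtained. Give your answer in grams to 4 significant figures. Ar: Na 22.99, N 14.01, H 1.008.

0.6698 g

Pure Na = 6.246 × 0.8419 = 5.2585 g.
M(Na) = 22.99 g/mol.
M(NH3) = 14.01 + 3(1.008) = 17.034 g/mol.
n(Na) = 5.2585 / 22.99 = 0.22873 mol.
Step 1 (Na:H2 = 2:1): theoretical n(H2) = 0.11437 mol; at 75.76% yield, n(H2) = 0.086643 mol.
Step 2 (H2:NH3 = 3:2): theoretical n(NH3) = 0.057762 mol, so theoretical mass = 0.057762 × 17.034 = 0.98392 g.
At 68.07% yield, actual mass of NH3 = 0.98392 × 0.6807 = 0.66975 g.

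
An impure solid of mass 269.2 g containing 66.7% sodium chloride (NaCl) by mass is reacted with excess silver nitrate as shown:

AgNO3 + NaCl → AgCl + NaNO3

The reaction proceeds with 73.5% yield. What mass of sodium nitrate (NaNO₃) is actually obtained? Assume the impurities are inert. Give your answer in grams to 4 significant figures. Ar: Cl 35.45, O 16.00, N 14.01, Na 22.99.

Pure NaCl available = 269.2 g × 0.667 = 179.56 g.
M(NaCl) = 22.99 + 35.45 = 58.44 g/mol.
M(NaNO3) = 22.99 + 14.01 + 3(16.00) = 85.00 g/mol.
n(NaCl) = 179.56 g / 58.44 g/mol = 3.0725 mol.
From the equation the NaCl:NaNO3 mole ratio is 1:1, so n(NaNO3) = 3.0725 × 1/1 = 3.0725 mol.
Mass of NaNO3 = 3.0725 mol × 85.00 g/mol = 261.16 g.
Actual mass collected = 261.16 g × 0.735 = 191.95 g.

192.0 g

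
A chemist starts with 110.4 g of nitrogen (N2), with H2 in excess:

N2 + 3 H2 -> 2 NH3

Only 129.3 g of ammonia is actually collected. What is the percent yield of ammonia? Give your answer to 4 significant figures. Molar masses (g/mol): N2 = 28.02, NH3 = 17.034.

96.33 %

n(N2) = 110.40 g / 28.02 g/mol = 3.9400 mol.
From the equation the N2:NH3 mole ratio is 1:2, so n(NH3) = 3.9400 × 2/1 = 7.8801 mol.
Mass of NH3 = 7.8801 mol × 17.034 g/mol = 134.23 g.
This is the theoretical yield. Percent yield = 129.3 g / 134.23 g × 100% = 96.328%.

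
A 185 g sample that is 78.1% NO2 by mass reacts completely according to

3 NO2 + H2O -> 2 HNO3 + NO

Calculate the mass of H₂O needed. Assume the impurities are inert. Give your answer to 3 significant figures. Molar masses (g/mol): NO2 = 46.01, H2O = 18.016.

Mass of pure NO2 = 185 g × 0.781 = 144.5 g.
n(NO2) = 144.5 g / 46.01 g/mol = 3.140 mol.
From the equation the NO2:H2O mole ratio is 3:1, so n(H2O) = 3.140 × 1/3 = 1.047 mol.
Mass of H2O = 1.047 mol × 18.016 g/mol = 18.86 g.

18.9 g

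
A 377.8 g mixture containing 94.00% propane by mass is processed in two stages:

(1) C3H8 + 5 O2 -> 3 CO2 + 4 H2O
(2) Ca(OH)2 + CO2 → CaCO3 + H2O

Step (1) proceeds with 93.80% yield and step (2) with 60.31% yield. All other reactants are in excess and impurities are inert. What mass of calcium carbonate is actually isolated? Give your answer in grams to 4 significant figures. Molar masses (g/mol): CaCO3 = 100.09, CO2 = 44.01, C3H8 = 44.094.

1368 g

Pure C3H8 = 377.8 × 0.9400 = 355.13 g.
n(C3H8) = 355.13 / 44.094 = 8.0540 mol.
Step 1 (C3H8:CO2 = 1:3): theoretical n(CO2) = 24.162 mol; at 93.80% yield, n(CO2) = 22.664 mol.
Step 2 (CO2:CaCO3 = 1:1): theoretical n(CaCO3) = 22.664 mol, so theoretical mass = 22.664 × 100.09 = 2268.4 g.
At 60.31% yield, actual mass of CaCO3 = 2268.4 × 0.6031 = 1368.1 g.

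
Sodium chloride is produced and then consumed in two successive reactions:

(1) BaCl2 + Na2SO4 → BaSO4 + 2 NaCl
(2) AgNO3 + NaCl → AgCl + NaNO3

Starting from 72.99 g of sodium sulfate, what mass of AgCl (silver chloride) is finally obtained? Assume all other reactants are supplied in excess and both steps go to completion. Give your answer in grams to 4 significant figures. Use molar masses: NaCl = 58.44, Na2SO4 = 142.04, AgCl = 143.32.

n(Na2SO4) = 72.990 / 142.04 = 0.51387 mol.
Step 1 gives a 1:2 ratio of Na2SO4 to NaCl, so n(NaCl) = 1.0277 mol.
In step 2 the NaCl:AgCl ratio is 1:1, so n(AgCl) = 1.0277 mol.
Mass of AgCl = 1.0277 × 143.32 = 147.30 g.

147.3 g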